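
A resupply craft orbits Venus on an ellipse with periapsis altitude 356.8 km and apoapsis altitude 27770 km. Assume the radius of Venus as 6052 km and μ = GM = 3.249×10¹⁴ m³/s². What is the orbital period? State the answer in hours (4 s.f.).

T ≈ 8.736 hours

r_p = 6052 + 356.8 = 6408.8 km = 6.4088×10⁶ m.
r_a = 6052 + 27770 = 33822 km = 3.3822×10⁷ m.
Semi-major axis a = (r_p + r_a)/2 = (6408.8 + 33822)/2 = 20115 km = 2.012×10⁷ m.
By Kepler's third law T = 2π√(a³/μ) = 2π × 5.005×10³ = 3.145×10⁴ s.
= 8.736 hours.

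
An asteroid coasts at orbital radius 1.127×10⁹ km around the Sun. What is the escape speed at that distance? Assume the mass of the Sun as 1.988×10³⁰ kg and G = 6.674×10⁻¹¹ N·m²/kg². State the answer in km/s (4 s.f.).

μ = GM = 6.674×10⁻¹¹ × 1.988×10³⁰ = 1.327×10²⁰ m³/s².
r = 1.127×10⁹ km = 1.127×10¹² m.
Escape speed v_esc = √(2μ/r) = √(2 × 1.327×10²⁰ / 1.127×10¹²) = √(2.355×10⁸) = 15340 m/s.
= 15.34 km/s.

v_esc ≈ 15.34 km/s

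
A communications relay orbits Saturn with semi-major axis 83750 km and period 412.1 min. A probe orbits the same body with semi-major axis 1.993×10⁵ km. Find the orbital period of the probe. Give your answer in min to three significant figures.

T₂ ≈ 1510 min

Kepler's third law: T² ∝ a³, so T₂ = T₁ (a₂/a₁)^(3/2).
a₂/a₁ = 2.380, (a₂/a₁)^(3/2) = 3.671.
T₂ = 412.1 × 3.671 = 1513 min.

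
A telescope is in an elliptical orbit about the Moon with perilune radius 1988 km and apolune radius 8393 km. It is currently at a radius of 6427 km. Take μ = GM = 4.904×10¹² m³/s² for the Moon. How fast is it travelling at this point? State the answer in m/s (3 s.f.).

Semi-major axis a = (r_p + r_a)/2 = 5190.5 km = 5.190×10⁶ m.
Vis-viva: v² = μ(2/r − 1/a) = 4.904×10¹² × (3.112×10⁻⁷ − 1.927×10⁻⁷) = 5.813×10⁵ m²/s².
v = 762.4 m/s.

v ≈ 762 m/s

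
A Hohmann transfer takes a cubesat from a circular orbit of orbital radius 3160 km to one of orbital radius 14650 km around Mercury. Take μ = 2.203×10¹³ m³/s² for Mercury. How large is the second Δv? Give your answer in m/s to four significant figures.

Δv ≈ 495.8 m/s

r₁ = 3160 km = 3.160×10⁶ m.
r₂ = 14650 km = 1.465×10⁷ m.
Transfer ellipse a_t = (r₁ + r₂)/2 = 8.905×10⁶ m.
At r₁: circular v_c1 = √(μ/r₁) = 2640 m/s; transfer-periherm v_p = √[μ(2/r₁ − 1/a_t)] = 3387 m/s.
At r₂: circular v_c2 = √(μ/r₂) = 1226 m/s; transfer-apoherm v_a = √[μ(2/r₂ − 1/a_t)] = 730.5 m/s.
Δv₂ = v_c2 − v_a = 495.8 m/s.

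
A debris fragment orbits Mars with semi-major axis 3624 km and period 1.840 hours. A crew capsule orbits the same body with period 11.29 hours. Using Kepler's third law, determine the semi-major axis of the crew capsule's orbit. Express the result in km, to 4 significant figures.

a₂ ≈ 12150 km

Kepler's third law: a³ ∝ T², so a₂ = a₁ (T₂/T₁)^(2/3).
T₂/T₁ = 6.136, (T₂/T₁)^(2/3) = 3.352.
a₂ = 3624 × 3.352 = 12150 km.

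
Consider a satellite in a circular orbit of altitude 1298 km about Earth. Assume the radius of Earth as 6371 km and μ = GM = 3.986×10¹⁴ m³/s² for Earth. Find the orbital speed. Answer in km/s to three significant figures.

v ≈ 7.21 km/s

r = 6371 + 1298 = 7669.0 km = 7.6690×10⁶ m.
For a circular orbit v = √(μ/r) = √(3.986×10¹⁴ / 7.669×10⁶) = √(5.198×10⁷) = 7209 m/s.
That is 7.209 km/s.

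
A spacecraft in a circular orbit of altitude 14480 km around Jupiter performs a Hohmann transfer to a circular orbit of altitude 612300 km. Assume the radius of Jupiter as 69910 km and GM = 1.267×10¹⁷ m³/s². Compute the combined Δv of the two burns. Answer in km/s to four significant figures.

Δv_total ≈ 20.18 km/s

r₁ = 69910 + 14480 = 84390 km = 8.4390×10⁷ m.
r₂ = 69910 + 612300 = 682210 km = 6.8221×10⁸ m.
Transfer ellipse a_t = (r₁ + r₂)/2 = 3.833×10⁸ m.
At r₁: circular v_c1 = √(μ/r₁) = 38750 m/s; transfer-perijove v_p = √[μ(2/r₁ − 1/a_t)] = 51690 m/s.
Δv₁ = v_p − v_c1 = 12950 m/s.
At r₂: circular v_c2 = √(μ/r₂) = 13630 m/s; transfer-apojove v_a = √[μ(2/r₂ − 1/a_t)] = 6394 m/s.
Δv₂ = v_c2 − v_a = 7233 m/s.
Total Δv = Δv₁ + Δv₂ = 20180 m/s = 20.18 km/s.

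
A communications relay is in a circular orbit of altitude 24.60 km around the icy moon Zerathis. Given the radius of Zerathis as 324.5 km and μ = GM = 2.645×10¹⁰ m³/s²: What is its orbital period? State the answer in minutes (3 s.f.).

r = 324.5 + 24.60 = 349.10 km = 3.4910×10⁵ m.
Kepler's third law: T = 2π√(r³/μ) = 2π√((3.491×10⁵)³ / 2.645×10¹⁰).
r³/μ = 1.609×10⁶ s², so T = 2π × 1.268×10³ = 7.969×10³ s.
Converting: 7.969×10³ s ÷ 60.00 = 132.8 minutes.

T ≈ 133 minutes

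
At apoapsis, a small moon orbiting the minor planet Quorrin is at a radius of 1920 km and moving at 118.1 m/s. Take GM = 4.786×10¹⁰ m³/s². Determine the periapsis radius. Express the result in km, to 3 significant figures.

r_a = 1.920×10⁶ m.
Specific energy ε = v²/2 − μ/r = -1.795×10⁴ J/kg, so a = −μ/(2ε) = 1.333×10⁶ m.
The apsides satisfy r_p + r_a = 2a, so the periapsis radius is 2a − r_a = 7.458×10⁵ m = 745.81 km.

periapsis radius ≈ 746 km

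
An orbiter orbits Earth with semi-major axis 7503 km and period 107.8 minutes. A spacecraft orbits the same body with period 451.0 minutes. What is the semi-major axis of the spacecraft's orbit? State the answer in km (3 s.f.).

Kepler's third law: a³ ∝ T², so a₂ = a₁ (T₂/T₁)^(2/3).
T₂/T₁ = 4.184, (T₂/T₁)^(2/3) = 2.596.
a₂ = 7503 × 2.596 = 19480 km.

a₂ ≈ 19500 km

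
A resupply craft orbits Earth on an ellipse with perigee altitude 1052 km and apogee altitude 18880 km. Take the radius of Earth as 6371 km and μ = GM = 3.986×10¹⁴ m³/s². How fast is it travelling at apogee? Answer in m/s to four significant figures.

v ≈ 2678 m/s

r_p = 6371 + 1052 = 7423.0 km = 7.4230×10⁶ m.
r_a = 6371 + 18880 = 25251 km = 2.5251×10⁷ m.
Semi-major axis a = (r_p + r_a)/2 = 16337 km = 1.634×10⁷ m.
Vis-viva: v² = μ(2/r − 1/a) = 3.986×10¹⁴ × (7.920×10⁻⁸ − 6.121×10⁻⁸) = 7.172×10⁶ m²/s².
v = 2678 m/s.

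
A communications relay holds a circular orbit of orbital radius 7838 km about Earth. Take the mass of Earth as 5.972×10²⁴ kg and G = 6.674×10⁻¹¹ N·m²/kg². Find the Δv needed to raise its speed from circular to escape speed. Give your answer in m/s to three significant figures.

μ = GM = 6.674×10⁻¹¹ × 5.972×10²⁴ = 3.986×10¹⁴ m³/s².
r = 7838 km = 7.838×10⁶ m.
Circular speed v_c = √(μ/r) = 7131 m/s.
Escape speed v_esc = √(2μ/r) = √2 × v_c = 10080 m/s.
Δv = v_esc − v_c = 2954 m/s.

Δv ≈ 2950 m/s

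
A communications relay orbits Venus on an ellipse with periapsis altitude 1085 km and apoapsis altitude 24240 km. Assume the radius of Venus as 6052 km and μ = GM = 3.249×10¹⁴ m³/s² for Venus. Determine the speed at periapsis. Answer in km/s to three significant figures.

r_p = 6052 + 1085 = 7137.0 km = 7.1370×10⁶ m.
r_a = 6052 + 24240 = 30292 km = 3.0292×10⁷ m.
Semi-major axis a = (r_p + r_a)/2 = 18714 km = 1.871×10⁷ m.
Vis-viva: v² = μ(2/r − 1/a) = 3.249×10¹⁴ × (2.802×10⁻⁷ − 5.343×10⁻⁸) = 7.369×10⁷ m²/s².
v = 8584 m/s = 8.584 km/s.

v ≈ 8.58 km/s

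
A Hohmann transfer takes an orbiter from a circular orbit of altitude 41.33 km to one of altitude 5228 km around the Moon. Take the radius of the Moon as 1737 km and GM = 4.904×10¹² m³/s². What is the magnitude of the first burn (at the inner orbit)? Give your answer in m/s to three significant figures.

Δv ≈ 435 m/s

r₁ = 1737 + 41.33 = 1778.3 km = 1.7783×10⁶ m.
r₂ = 1737 + 5228 = 6965.0 km = 6.9650×10⁶ m.
Transfer ellipse a_t = (r₁ + r₂)/2 = 4.372×10⁶ m.
At r₁: circular v_c1 = √(μ/r₁) = 1661 m/s; transfer-perilune v_p = √[μ(2/r₁ − 1/a_t)] = 2096 m/s.
Δv₁ = v_p − v_c1 = 435.5 m/s.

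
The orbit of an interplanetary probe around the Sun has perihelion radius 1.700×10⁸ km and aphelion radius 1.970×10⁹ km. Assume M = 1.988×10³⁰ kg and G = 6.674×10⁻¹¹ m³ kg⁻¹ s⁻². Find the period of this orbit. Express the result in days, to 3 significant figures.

μ = GM = 6.674×10⁻¹¹ × 1.988×10³⁰ = 1.327×10²⁰ m³/s².
Semi-major axis a = (r_p + r_a)/2 = (1.7000×10⁸ + 1.9700×10⁹)/2 = 1.0700×10⁹ km = 1.070×10¹² m.
By Kepler's third law T = 2π√(a³/μ) = 2π × 9.609×10⁷ = 6.037×10⁸ s.
= 6988 days.

T ≈ 6990 days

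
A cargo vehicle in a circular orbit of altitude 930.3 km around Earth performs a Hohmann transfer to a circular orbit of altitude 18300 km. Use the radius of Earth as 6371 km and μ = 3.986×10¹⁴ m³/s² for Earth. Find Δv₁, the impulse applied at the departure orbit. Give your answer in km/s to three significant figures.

Δv ≈ 1.79 km/s

r₁ = 6371 + 930.3 = 7301.3 km = 7.3013×10⁶ m.
r₂ = 6371 + 18300 = 24671 km = 2.4671×10⁷ m.
Transfer ellipse a_t = (r₁ + r₂)/2 = 1.599×10⁷ m.
At r₁: circular v_c1 = √(μ/r₁) = 7389 m/s; transfer-perigee v_p = √[μ(2/r₁ − 1/a_t)] = 9179 m/s.
Δv₁ = v_p − v_c1 = 1790 m/s.
= 1.790 km/s.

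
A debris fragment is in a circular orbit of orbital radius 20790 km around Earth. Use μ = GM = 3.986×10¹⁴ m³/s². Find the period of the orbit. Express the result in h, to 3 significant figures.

r = 20790 km = 2.079×10⁷ m.
Kepler's third law: T = 2π√(r³/μ) = 2π√((2.079×10⁷)³ / 3.986×10¹⁴).
r³/μ = 2.254×10⁷ s², so T = 2π × 4.748×10³ = 2.983×10⁴ s.
Converting: 2.983×10⁴ s ÷ 3600 = 8.287 h.

T ≈ 8.29 h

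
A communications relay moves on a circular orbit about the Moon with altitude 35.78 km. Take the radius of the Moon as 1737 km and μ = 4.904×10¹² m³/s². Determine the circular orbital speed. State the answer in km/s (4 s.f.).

r = 1737 + 35.78 = 1772.8 km = 1.7728×10⁶ m.
For a circular orbit v = √(μ/r) = √(4.904×10¹² / 1.773×10⁶) = √(2.766×10⁶) = 1663 m/s.
That is 1.663 km/s.

v ≈ 1.663 km/s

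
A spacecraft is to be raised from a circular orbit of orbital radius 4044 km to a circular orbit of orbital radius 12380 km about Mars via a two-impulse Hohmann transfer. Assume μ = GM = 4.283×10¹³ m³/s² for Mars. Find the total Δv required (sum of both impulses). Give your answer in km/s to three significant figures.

Δv_total ≈ 1.30 km/s

r₁ = 4044 km = 4.044×10⁶ m.
r₂ = 12380 km = 1.238×10⁷ m.
Transfer ellipse a_t = (r₁ + r₂)/2 = 8.212×10⁶ m.
At r₁: circular v_c1 = √(μ/r₁) = 3254 m/s; transfer-periapsis v_p = √[μ(2/r₁ − 1/a_t)] = 3996 m/s.
Δv₁ = v_p − v_c1 = 741.4 m/s.
At r₂: circular v_c2 = √(μ/r₂) = 1860 m/s; transfer-apoapsis v_a = √[μ(2/r₂ − 1/a_t)] = 1305 m/s.
Δv₂ = v_c2 − v_a = 554.7 m/s.
Total Δv = Δv₁ + Δv₂ = 1296 m/s = 1.296 km/s.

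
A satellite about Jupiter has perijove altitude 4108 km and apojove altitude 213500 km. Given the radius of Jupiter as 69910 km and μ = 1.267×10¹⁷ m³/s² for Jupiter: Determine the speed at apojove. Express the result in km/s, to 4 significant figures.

r_p = 69910 + 4108 = 74018 km = 7.4018×10⁷ m.
r_a = 69910 + 213500 = 283410 km = 2.8341×10⁸ m.
Semi-major axis a = (r_p + r_a)/2 = 1.7871×10⁵ km = 1.787×10⁸ m.
Vis-viva: v² = μ(2/r − 1/a) = 1.267×10¹⁷ × (7.057×10⁻⁹ − 5.596×10⁻⁹) = 1.852×10⁸ m²/s².
v = 13610 m/s = 13.61 km/s.

v ≈ 13.61 km/s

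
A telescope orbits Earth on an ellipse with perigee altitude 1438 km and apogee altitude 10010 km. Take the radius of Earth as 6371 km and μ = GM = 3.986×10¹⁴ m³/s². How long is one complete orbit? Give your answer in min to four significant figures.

T ≈ 220.6 min

r_p = 6371 + 1438 = 7809.0 km = 7.8090×10⁶ m.
r_a = 6371 + 10010 = 16381 km = 1.6381×10⁷ m.
Semi-major axis a = (r_p + r_a)/2 = (7809.0 + 16381)/2 = 12095 km = 1.210×10⁷ m.
By Kepler's third law T = 2π√(a³/μ) = 2π × 2.107×10³ = 1.324×10⁴ s.
= 220.6 min.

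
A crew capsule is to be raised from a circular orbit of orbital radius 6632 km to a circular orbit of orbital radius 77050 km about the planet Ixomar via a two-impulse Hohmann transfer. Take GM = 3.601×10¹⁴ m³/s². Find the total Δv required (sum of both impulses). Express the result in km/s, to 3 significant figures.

r₁ = 6632 km = 6.632×10⁶ m.
r₂ = 77050 km = 7.705×10⁷ m.
Transfer ellipse a_t = (r₁ + r₂)/2 = 4.184×10⁷ m.
At r₁: circular v_c1 = √(μ/r₁) = 7369 m/s; transfer-periapsis v_p = √[μ(2/r₁ − 1/a_t)] = 9999 m/s.
Δv₁ = v_p − v_c1 = 2631 m/s.
At r₂: circular v_c2 = √(μ/r₂) = 2162 m/s; transfer-apoapsis v_a = √[μ(2/r₂ − 1/a_t)] = 860.7 m/s.
Δv₂ = v_c2 − v_a = 1301 m/s.
Total Δv = Δv₁ + Δv₂ = 3932 m/s = 3.932 km/s.

Δv_total ≈ 3.93 km/s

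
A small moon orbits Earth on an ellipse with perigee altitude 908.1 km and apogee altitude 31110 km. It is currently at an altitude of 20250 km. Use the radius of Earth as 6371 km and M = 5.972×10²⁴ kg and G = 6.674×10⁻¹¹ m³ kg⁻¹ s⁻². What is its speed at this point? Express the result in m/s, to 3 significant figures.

μ = GM = 6.674×10⁻¹¹ × 5.972×10²⁴ = 3.986×10¹⁴ m³/s².
r_p = 6371 + 908.1 = 7279.1 km = 7.2791×10⁶ m.
r_a = 6371 + 31110 = 37481 km = 3.7481×10⁷ m.
r = 6371 + 20250 = 26621 km = 2.662×10⁷ m.
Semi-major axis a = (r_p + r_a)/2 = 22380 km = 2.238×10⁷ m.
Vis-viva: v² = μ(2/r − 1/a) = 3.986×10¹⁴ × (7.513×10⁻⁸ − 4.468×10⁻⁸) = 1.213×10⁷ m²/s².
v = 3484 m/s.

v ≈ 3480 m/s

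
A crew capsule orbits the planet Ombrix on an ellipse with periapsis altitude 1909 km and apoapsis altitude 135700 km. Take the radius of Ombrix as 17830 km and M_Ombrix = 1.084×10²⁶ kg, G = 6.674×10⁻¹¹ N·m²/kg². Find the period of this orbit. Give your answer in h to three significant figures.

T ≈ 16.5 h

μ = GM = 6.674×10⁻¹¹ × 1.084×10²⁶ = 7.235×10¹⁵ m³/s².
r_p = 17830 + 1909 = 19739 km = 1.9739×10⁷ m.
r_a = 17830 + 135700 = 153530 km = 1.5353×10⁸ m.
Semi-major axis a = (r_p + r_a)/2 = (19739 + 1.5353×10⁵)/2 = 86634 km = 8.663×10⁷ m.
By Kepler's third law T = 2π√(a³/μ) = 2π × 9.480×10³ = 5.957×10⁴ s.
= 16.55 h.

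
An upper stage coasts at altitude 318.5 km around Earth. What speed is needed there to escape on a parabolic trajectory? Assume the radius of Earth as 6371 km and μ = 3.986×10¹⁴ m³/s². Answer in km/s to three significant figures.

r = 6371 + 318.5 = 6689.5 km = 6.6895×10⁶ m.
Escape speed v_esc = √(2μ/r) = √(2 × 3.986×10¹⁴ / 6.690×10⁶) = √(1.192×10⁸) = 10920 m/s.
= 10.92 km/s.

v_esc ≈ 10.9 km/s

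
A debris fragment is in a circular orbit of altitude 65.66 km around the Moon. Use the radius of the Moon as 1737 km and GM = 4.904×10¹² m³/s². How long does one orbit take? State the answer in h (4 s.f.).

r = 1737 + 65.66 = 1802.7 km = 1.8027×10⁶ m.
Kepler's third law: T = 2π√(r³/μ) = 2π√((1.803×10⁶)³ / 4.904×10¹²).
r³/μ = 1.195×10⁶ s², so T = 2π × 1.093×10³ = 6.867×10³ s.
Converting: 6.867×10³ s ÷ 3600 = 1.908 h.

T ≈ 1.908 h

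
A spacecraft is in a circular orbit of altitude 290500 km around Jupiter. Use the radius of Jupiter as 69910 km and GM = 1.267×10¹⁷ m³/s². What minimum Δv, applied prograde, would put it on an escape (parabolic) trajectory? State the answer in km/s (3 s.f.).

r = 69910 + 290500 = 360410 km = 3.6041×10⁸ m.
Circular speed v_c = √(μ/r) = 18750 m/s.
Escape speed v_esc = √(2μ/r) = √2 × v_c = 26520 m/s.
Δv = v_esc − v_c = 7766 m/s = 7.766 km/s.

Δv ≈ 7.77 km/s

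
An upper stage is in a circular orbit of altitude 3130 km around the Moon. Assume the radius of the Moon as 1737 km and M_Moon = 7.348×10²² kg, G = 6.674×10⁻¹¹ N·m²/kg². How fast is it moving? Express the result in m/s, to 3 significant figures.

μ = GM = 6.674×10⁻¹¹ × 7.348×10²² = 4.904×10¹² m³/s².
r = 1737 + 3130 = 4867.0 km = 4.8670×10⁶ m.
For a circular orbit v = √(μ/r) = √(4.904×10¹² / 4.867×10⁶) = √(1.008×10⁶) = 1004 m/s.

v ≈ 1000 m/s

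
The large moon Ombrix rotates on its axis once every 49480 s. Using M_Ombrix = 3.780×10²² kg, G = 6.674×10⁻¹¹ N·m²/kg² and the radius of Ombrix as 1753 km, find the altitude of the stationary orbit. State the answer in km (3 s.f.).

h_sync ≈ 3640 km

μ = GM = 6.674×10⁻¹¹ × 3.780×10²² = 2.523×10¹² m³/s².
A synchronous orbit has period T, so by Kepler's third law a = (μT²/4π²)^(1/3).
μT²/4π² = 2.523×10¹² × (4.948×10⁴)² / 39.48 = 1.565×10²⁰ m³.
a = 5.388×10⁶ m = 5388.4 km.
Altitude h = a − R = 5388.4 − 1753 = 3635.4 km.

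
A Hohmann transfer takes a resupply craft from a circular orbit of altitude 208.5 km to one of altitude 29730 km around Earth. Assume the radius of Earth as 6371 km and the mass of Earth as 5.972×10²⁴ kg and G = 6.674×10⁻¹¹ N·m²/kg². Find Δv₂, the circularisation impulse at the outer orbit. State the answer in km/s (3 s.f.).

Δv ≈ 1.48 km/s

μ = GM = 6.674×10⁻¹¹ × 5.972×10²⁴ = 3.986×10¹⁴ m³/s².
r₁ = 6371 + 208.5 = 6579.5 km = 6.5795×10⁶ m.
r₂ = 6371 + 29730 = 36101 km = 3.6101×10⁷ m.
Transfer ellipse a_t = (r₁ + r₂)/2 = 2.134×10⁷ m.
At r₁: circular v_c1 = √(μ/r₁) = 7783 m/s; transfer-perigee v_p = √[μ(2/r₁ − 1/a_t)] = 10120 m/s.
At r₂: circular v_c2 = √(μ/r₂) = 3323 m/s; transfer-apogee v_a = √[μ(2/r₂ − 1/a_t)] = 1845 m/s.
Δv₂ = v_c2 − v_a = 1478 m/s.
= 1.478 km/s.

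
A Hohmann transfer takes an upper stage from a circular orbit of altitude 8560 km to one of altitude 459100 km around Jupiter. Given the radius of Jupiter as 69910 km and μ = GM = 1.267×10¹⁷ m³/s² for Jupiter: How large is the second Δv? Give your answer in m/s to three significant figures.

Δv ≈ 7610 m/s

r₁ = 69910 + 8560 = 78470 km = 7.8470×10⁷ m.
r₂ = 69910 + 459100 = 529010 km = 5.2901×10⁸ m.
Transfer ellipse a_t = (r₁ + r₂)/2 = 3.037×10⁸ m.
At r₁: circular v_c1 = √(μ/r₁) = 40180 m/s; transfer-perijove v_p = √[μ(2/r₁ − 1/a_t)] = 53030 m/s.
At r₂: circular v_c2 = √(μ/r₂) = 15480 m/s; transfer-apojove v_a = √[μ(2/r₂ − 1/a_t)] = 7866 m/s.
Δv₂ = v_c2 − v_a = 7610 m/s.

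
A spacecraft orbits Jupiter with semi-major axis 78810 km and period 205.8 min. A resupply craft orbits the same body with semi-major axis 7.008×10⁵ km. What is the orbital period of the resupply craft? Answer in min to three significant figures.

T₂ ≈ 5460 min

Kepler's third law: T² ∝ a³, so T₂ = T₁ (a₂/a₁)^(3/2).
a₂/a₁ = 8.892, (a₂/a₁)^(3/2) = 26.52.
T₂ = 205.8 × 26.52 = 5457 min.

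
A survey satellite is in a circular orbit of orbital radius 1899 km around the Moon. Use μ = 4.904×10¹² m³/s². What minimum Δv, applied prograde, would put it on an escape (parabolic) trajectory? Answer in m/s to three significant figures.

Δv ≈ 666 m/s

r = 1899 km = 1.899×10⁶ m.
Circular speed v_c = √(μ/r) = 1607 m/s.
Escape speed v_esc = √(2μ/r) = √2 × v_c = 2273 m/s.
Δv = v_esc − v_c = 665.6 m/s.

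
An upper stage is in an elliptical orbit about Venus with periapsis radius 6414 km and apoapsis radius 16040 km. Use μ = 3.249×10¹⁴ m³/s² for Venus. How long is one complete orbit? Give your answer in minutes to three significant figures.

Semi-major axis a = (r_p + r_a)/2 = (6414.0 + 16040)/2 = 11227 km = 1.123×10⁷ m.
By Kepler's third law T = 2π√(a³/μ) = 2π × 2.087×10³ = 1.311×10⁴ s.
= 218.5 minutes.

T ≈ 219 minutes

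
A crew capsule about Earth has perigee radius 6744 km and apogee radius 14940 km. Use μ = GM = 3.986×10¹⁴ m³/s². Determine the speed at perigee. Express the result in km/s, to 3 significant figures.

v ≈ 9.02 km/s

Semi-major axis a = (r_p + r_a)/2 = 10842 km = 1.084×10⁷ m.
Vis-viva: v² = μ(2/r − 1/a) = 3.986×10¹⁴ × (2.966×10⁻⁷ − 9.223×10⁻⁸) = 8.144×10⁷ m²/s².
v = 9025 m/s = 9.025 km/s.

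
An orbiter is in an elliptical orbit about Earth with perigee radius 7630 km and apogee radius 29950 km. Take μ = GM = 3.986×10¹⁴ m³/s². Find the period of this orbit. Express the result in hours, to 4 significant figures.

T ≈ 7.120 hours

Semi-major axis a = (r_p + r_a)/2 = (7630.0 + 29950)/2 = 18790 km = 1.879×10⁷ m.
By Kepler's third law T = 2π√(a³/μ) = 2π × 4.080×10³ = 2.563×10⁴ s.
= 7.120 hours.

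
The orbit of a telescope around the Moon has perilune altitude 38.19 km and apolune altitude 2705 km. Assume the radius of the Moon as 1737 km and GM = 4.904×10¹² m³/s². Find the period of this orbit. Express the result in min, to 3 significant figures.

T ≈ 259 min

r_p = 1737 + 38.19 = 1775.2 km = 1.7752×10⁶ m.
r_a = 1737 + 2705 = 4442.0 km = 4.4420×10⁶ m.
Semi-major axis a = (r_p + r_a)/2 = (1775.2 + 4442.0)/2 = 3108.6 km = 3.109×10⁶ m.
By Kepler's third law T = 2π√(a³/μ) = 2π × 2.475×10³ = 1.555×10⁴ s.
= 259.2 min.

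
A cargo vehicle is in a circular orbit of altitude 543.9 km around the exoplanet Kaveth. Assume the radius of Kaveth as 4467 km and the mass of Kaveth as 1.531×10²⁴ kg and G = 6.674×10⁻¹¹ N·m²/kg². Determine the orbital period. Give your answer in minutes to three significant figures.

T ≈ 116 minutes

μ = GM = 6.674×10⁻¹¹ × 1.531×10²⁴ = 1.022×10¹⁴ m³/s².
r = 4467 + 543.9 = 5010.9 km = 5.0109×10⁶ m.
Kepler's third law: T = 2π√(r³/μ) = 2π√((5.011×10⁶)³ / 1.022×10¹⁴).
r³/μ = 1.231×10⁶ s², so T = 2π × 1.110×10³ = 6.972×10³ s.
Converting: 6.972×10³ s ÷ 60.00 = 116.2 minutes.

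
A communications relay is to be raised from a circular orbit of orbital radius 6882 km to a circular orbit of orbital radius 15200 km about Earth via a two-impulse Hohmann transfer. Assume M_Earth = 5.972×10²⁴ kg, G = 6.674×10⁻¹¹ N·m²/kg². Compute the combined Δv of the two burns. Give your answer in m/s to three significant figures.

μ = GM = 6.674×10⁻¹¹ × 5.972×10²⁴ = 3.986×10¹⁴ m³/s².
r₁ = 6882 km = 6.882×10⁶ m.
r₂ = 15200 km = 1.520×10⁷ m.
Transfer ellipse a_t = (r₁ + r₂)/2 = 1.104×10⁷ m.
At r₁: circular v_c1 = √(μ/r₁) = 7610 m/s; transfer-perigee v_p = √[μ(2/r₁ − 1/a_t)] = 8929 m/s.
Δv₁ = v_p − v_c1 = 1319 m/s.
At r₂: circular v_c2 = √(μ/r₂) = 5121 m/s; transfer-apogee v_a = √[μ(2/r₂ − 1/a_t)] = 4043 m/s.
Δv₂ = v_c2 − v_a = 1078 m/s.
Total Δv = Δv₁ + Δv₂ = 2397 m/s.

Δv_total ≈ 2400 m/s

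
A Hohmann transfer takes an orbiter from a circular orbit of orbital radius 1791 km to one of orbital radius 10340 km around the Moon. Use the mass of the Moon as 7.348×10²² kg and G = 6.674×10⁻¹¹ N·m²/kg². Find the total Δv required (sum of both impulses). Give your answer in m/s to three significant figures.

μ = GM = 6.674×10⁻¹¹ × 7.348×10²² = 4.904×10¹² m³/s².
r₁ = 1791 km = 1.791×10⁶ m.
r₂ = 10340 km = 1.034×10⁷ m.
Transfer ellipse a_t = (r₁ + r₂)/2 = 6.066×10⁶ m.
At r₁: circular v_c1 = √(μ/r₁) = 1655 m/s; transfer-perilune v_p = √[μ(2/r₁ − 1/a_t)] = 2161 m/s.
Δv₁ = v_p − v_c1 = 505.8 m/s.
At r₂: circular v_c2 = √(μ/r₂) = 688.7 m/s; transfer-apolune v_a = √[μ(2/r₂ − 1/a_t)] = 374.2 m/s.
Δv₂ = v_c2 − v_a = 314.5 m/s.
Total Δv = Δv₁ + Δv₂ = 820.2 m/s.

Δv_total ≈ 820 m/s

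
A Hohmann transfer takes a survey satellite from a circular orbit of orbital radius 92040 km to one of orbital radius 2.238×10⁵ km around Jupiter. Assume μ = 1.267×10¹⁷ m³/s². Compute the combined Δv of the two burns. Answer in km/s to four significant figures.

Δv_total ≈ 12.69 km/s

r₁ = 92040 km = 9.204×10⁷ m.
r₂ = 2.238×10⁵ km = 2.238×10⁸ m.
Transfer ellipse a_t = (r₁ + r₂)/2 = 1.579×10⁸ m.
At r₁: circular v_c1 = √(μ/r₁) = 37100 m/s; transfer-perijove v_p = √[μ(2/r₁ − 1/a_t)] = 44170 m/s.
Δv₁ = v_p − v_c1 = 7066 m/s.
At r₂: circular v_c2 = √(μ/r₂) = 23790 m/s; transfer-apojove v_a = √[μ(2/r₂ − 1/a_t)] = 18160 m/s.
Δv₂ = v_c2 − v_a = 5629 m/s.
Total Δv = Δv₁ + Δv₂ = 12690 m/s = 12.69 km/s.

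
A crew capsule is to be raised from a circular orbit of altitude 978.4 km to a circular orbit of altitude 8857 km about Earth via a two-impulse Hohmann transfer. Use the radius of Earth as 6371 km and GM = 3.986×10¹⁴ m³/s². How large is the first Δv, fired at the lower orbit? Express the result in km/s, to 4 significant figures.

r₁ = 6371 + 978.4 = 7349.4 km = 7.3494×10⁶ m.
r₂ = 6371 + 8857 = 15228 km = 1.5228×10⁷ m.
Transfer ellipse a_t = (r₁ + r₂)/2 = 1.129×10⁷ m.
At r₁: circular v_c1 = √(μ/r₁) = 7364 m/s; transfer-perigee v_p = √[μ(2/r₁ − 1/a_t)] = 8553 m/s.
Δv₁ = v_p − v_c1 = 1189 m/s.
= 1.189 km/s.

Δv ≈ 1.189 km/s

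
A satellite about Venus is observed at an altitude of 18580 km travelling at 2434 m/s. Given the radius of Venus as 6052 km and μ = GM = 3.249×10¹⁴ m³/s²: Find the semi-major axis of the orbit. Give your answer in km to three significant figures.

r = 6052 + 18580 = 24632 km = 2.463×10⁷ m.
Specific orbital energy ε = v²/2 − μ/r = (2434)²/2 − 3.249×10¹⁴/2.463×10⁷ = -1.023×10⁷ J/kg.
Since ε = −μ/(2a), a = −μ/(2ε) = 1.588×10⁷ m = 15883 km.

a ≈ 15900 km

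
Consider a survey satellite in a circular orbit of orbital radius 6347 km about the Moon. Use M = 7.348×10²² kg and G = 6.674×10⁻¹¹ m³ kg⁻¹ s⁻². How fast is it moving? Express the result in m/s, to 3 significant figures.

μ = GM = 6.674×10⁻¹¹ × 7.348×10²² = 4.904×10¹² m³/s².
r = 6347 km = 6.347×10⁶ m.
For a circular orbit v = √(μ/r) = √(4.904×10¹² / 6.347×10⁶) = √(7.727×10⁵) = 879.0 m/s.

v ≈ 879 m/s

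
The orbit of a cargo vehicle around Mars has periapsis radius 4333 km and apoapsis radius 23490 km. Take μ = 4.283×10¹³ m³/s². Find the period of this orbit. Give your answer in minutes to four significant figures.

Semi-major axis a = (r_p + r_a)/2 = (4333.0 + 23490)/2 = 13912 km = 1.391×10⁷ m.
By Kepler's third law T = 2π√(a³/μ) = 2π × 7.928×10³ = 4.982×10⁴ s.
= 830.3 minutes.

T ≈ 830.3 minutes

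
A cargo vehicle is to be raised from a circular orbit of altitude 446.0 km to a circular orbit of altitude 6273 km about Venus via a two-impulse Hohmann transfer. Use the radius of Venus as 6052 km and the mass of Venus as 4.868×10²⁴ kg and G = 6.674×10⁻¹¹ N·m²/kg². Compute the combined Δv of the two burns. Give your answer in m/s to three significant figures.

Δv_total ≈ 1890 m/s

μ = GM = 6.674×10⁻¹¹ × 4.868×10²⁴ = 3.249×10¹⁴ m³/s².
r₁ = 6052 + 446.0 = 6498.0 km = 6.4980×10⁶ m.
r₂ = 6052 + 6273 = 12325 km = 1.2325×10⁷ m.
Transfer ellipse a_t = (r₁ + r₂)/2 = 9.412×10⁶ m.
At r₁: circular v_c1 = √(μ/r₁) = 7071 m/s; transfer-periapsis v_p = √[μ(2/r₁ − 1/a_t)] = 8092 m/s.
Δv₁ = v_p − v_c1 = 1021 m/s.
At r₂: circular v_c2 = √(μ/r₂) = 5134 m/s; transfer-apoapsis v_a = √[μ(2/r₂ − 1/a_t)] = 4266 m/s.
Δv₂ = v_c2 − v_a = 868.1 m/s.
Total Δv = Δv₁ + Δv₂ = 1889 m/s.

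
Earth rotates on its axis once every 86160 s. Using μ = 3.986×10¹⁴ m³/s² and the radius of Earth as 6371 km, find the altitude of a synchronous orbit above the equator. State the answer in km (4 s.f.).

h_sync ≈ 35790 km

A synchronous orbit has period T, so by Kepler's third law a = (μT²/4π²)^(1/3).
μT²/4π² = 3.986×10¹⁴ × (8.616×10⁴)² / 39.48 = 7.495×10²² m³.
a = 4.216×10⁷ m = 42163 km.
Altitude h = a − R = 42163 − 6371 = 35792 km.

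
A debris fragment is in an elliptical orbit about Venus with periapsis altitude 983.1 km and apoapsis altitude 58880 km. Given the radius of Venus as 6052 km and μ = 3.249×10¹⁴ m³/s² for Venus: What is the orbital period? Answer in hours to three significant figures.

T ≈ 20.9 hours

r_p = 6052 + 983.1 = 7035.1 km = 7.0351×10⁶ m.
r_a = 6052 + 58880 = 64932 km = 6.4932×10⁷ m.
Semi-major axis a = (r_p + r_a)/2 = (7035.1 + 64932)/2 = 35984 km = 3.598×10⁷ m.
By Kepler's third law T = 2π√(a³/μ) = 2π × 1.198×10⁴ = 7.524×10⁴ s.
= 20.90 hours.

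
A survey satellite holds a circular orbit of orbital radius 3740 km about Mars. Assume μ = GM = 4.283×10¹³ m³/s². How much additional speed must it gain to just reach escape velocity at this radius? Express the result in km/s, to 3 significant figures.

r = 3740 km = 3.740×10⁶ m.
Circular speed v_c = √(μ/r) = 3384 m/s.
Escape speed v_esc = √(2μ/r) = √2 × v_c = 4786 m/s.
Δv = v_esc − v_c = 1402 m/s = 1.402 km/s.

Δv ≈ 1.40 km/s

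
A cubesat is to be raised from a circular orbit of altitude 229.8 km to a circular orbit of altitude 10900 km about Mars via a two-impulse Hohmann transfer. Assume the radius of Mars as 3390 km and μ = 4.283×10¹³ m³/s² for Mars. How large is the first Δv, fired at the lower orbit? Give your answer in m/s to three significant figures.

Δv ≈ 905 m/s

r₁ = 3390 + 229.8 = 3619.8 km = 3.6198×10⁶ m.
r₂ = 3390 + 10900 = 14290 km = 1.4290×10⁷ m.
Transfer ellipse a_t = (r₁ + r₂)/2 = 8.955×10⁶ m.
At r₁: circular v_c1 = √(μ/r₁) = 3440 m/s; transfer-periapsis v_p = √[μ(2/r₁ − 1/a_t)] = 4345 m/s.
Δv₁ = v_p − v_c1 = 905.5 m/s.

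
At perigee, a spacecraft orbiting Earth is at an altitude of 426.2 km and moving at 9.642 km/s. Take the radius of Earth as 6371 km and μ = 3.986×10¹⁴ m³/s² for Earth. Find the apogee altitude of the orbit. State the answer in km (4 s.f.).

r_p = 6371 + 426.2 = 6797.2 km = 6.797×10⁶ m.
Specific energy ε = v²/2 − μ/r = -1.216×10⁷ J/kg, so a = −μ/(2ε) = 1.639×10⁷ m.
The apsides satisfy r_p + r_a = 2a, so the apogee radius is 2a − r_p = 2.599×10⁷ m = 25989 km.
Apogee altitude = 25989 − 6371 = 19618 km.

apogee altitude ≈ 19620 km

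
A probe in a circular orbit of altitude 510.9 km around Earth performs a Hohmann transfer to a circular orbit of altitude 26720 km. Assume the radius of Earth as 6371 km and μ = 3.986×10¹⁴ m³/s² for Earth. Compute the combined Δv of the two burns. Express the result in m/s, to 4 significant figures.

Δv_total ≈ 3616 m/s

r₁ = 6371 + 510.9 = 6881.9 km = 6.8819×10⁶ m.
r₂ = 6371 + 26720 = 33091 km = 3.3091×10⁷ m.
Transfer ellipse a_t = (r₁ + r₂)/2 = 1.999×10⁷ m.
At r₁: circular v_c1 = √(μ/r₁) = 7611 m/s; transfer-perigee v_p = √[μ(2/r₁ − 1/a_t)] = 9793 m/s.
Δv₁ = v_p − v_c1 = 2182 m/s.
At r₂: circular v_c2 = √(μ/r₂) = 3471 m/s; transfer-apogee v_a = √[μ(2/r₂ − 1/a_t)] = 2037 m/s.
Δv₂ = v_c2 − v_a = 1434 m/s.
Total Δv = Δv₁ + Δv₂ = 3616 m/s.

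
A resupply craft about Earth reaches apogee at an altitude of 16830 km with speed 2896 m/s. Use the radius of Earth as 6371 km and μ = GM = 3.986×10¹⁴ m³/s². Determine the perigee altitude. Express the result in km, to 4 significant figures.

perigee altitude ≈ 1121 km

r_a = 6371 + 16830 = 23201 km = 2.320×10⁷ m.
Specific energy ε = v²/2 − μ/r = -1.299×10⁷ J/kg, so a = −μ/(2ε) = 1.535×10⁷ m.
The apsides satisfy r_p + r_a = 2a, so the perigee radius is 2a − r_a = 7.492×10⁶ m = 7491.5 km.
Perigee altitude = 7491.5 − 6371 = 1120.5 km.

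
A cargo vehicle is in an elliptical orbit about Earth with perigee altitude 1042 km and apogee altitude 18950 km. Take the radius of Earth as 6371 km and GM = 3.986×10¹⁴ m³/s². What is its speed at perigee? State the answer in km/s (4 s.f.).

v ≈ 9.121 km/s

r_p = 6371 + 1042 = 7413.0 km = 7.4130×10⁶ m.
r_a = 6371 + 18950 = 25321 km = 2.5321×10⁷ m.
Semi-major axis a = (r_p + r_a)/2 = 16367 km = 1.637×10⁷ m.
Vis-viva: v² = μ(2/r − 1/a) = 3.986×10¹⁴ × (2.698×10⁻⁷ − 6.110×10⁻⁸) = 8.319×10⁷ m²/s².
v = 9121 m/s = 9.121 km/s.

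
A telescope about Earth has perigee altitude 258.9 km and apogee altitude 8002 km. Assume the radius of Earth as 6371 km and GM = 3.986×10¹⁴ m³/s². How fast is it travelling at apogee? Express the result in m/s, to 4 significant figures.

r_p = 6371 + 258.9 = 6629.9 km = 6.6299×10⁶ m.
r_a = 6371 + 8002 = 14373 km = 1.4373×10⁷ m.
Semi-major axis a = (r_p + r_a)/2 = 10501 km = 1.050×10⁷ m.
Vis-viva: v² = μ(2/r − 1/a) = 3.986×10¹⁴ × (1.391×10⁻⁷ − 9.522×10⁻⁸) = 1.751×10⁷ m²/s².
v = 4184 m/s.

v ≈ 4184 m/s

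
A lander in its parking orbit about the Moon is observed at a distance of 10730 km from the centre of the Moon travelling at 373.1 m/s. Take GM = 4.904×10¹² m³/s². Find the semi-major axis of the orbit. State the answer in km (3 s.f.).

r = 1.073×10⁷ m.
Vis-viva rearranged: 1/a = 2/r − v²/μ = 1.864×10⁻⁷ − 2.839×10⁻⁸ = 1.580×10⁻⁷ m⁻¹.
a = 6.329×10⁶ m = 6328.8 km.

a ≈ 6330 km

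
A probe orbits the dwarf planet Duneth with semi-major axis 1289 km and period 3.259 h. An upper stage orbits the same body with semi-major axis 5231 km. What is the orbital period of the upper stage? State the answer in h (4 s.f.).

T₂ ≈ 26.64 h

Kepler's third law: T² ∝ a³, so T₂ = T₁ (a₂/a₁)^(3/2).
a₂/a₁ = 4.058, (a₂/a₁)^(3/2) = 8.175.
T₂ = 3.259 × 8.175 = 26.64 h.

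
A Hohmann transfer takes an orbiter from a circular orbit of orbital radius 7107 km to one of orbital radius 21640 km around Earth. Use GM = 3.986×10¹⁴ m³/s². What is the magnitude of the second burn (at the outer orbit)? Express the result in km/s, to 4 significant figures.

Δv ≈ 1.274 km/s

r₁ = 7107 km = 7.107×10⁶ m.
r₂ = 21640 km = 2.164×10⁷ m.
Transfer ellipse a_t = (r₁ + r₂)/2 = 1.437×10⁷ m.
At r₁: circular v_c1 = √(μ/r₁) = 7489 m/s; transfer-perigee v_p = √[μ(2/r₁ − 1/a_t)] = 9189 m/s.
At r₂: circular v_c2 = √(μ/r₂) = 4292 m/s; transfer-apogee v_a = √[μ(2/r₂ − 1/a_t)] = 3018 m/s.
Δv₂ = v_c2 − v_a = 1274 m/s.
= 1.274 km/s.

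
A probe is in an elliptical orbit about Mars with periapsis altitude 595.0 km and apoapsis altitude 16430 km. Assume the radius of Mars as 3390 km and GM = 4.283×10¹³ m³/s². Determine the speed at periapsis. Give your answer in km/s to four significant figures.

v ≈ 4.231 km/s

r_p = 3390 + 595.0 = 3985.0 km = 3.9850×10⁶ m.
r_a = 3390 + 16430 = 19820 km = 1.9820×10⁷ m.
Semi-major axis a = (r_p + r_a)/2 = 11902 km = 1.190×10⁷ m.
Vis-viva: v² = μ(2/r − 1/a) = 4.283×10¹³ × (5.019×10⁻⁷ − 8.402×10⁻⁸) = 1.790×10⁷ m²/s².
v = 4231 m/s = 4.231 km/s.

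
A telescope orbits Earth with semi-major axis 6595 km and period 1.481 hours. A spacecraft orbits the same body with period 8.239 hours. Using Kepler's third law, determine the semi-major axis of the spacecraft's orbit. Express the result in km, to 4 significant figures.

a₂ ≈ 20710 km

Kepler's third law: a³ ∝ T², so a₂ = a₁ (T₂/T₁)^(2/3).
T₂/T₁ = 5.563, (T₂/T₁)^(2/3) = 3.140.
a₂ = 6595 × 3.140 = 20710 km.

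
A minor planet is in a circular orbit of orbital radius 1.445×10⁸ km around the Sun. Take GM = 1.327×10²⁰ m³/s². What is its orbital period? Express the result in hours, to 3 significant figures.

T ≈ 8320 hours

r = 1.445×10⁸ km = 1.445×10¹¹ m.
Kepler's third law: T = 2π√(r³/μ) = 2π√((1.445×10¹¹)³ / 1.327×10²⁰).
r³/μ = 2.274×10¹³ s², so T = 2π × 4.768×10⁶ = 2.996×10⁷ s.
Converting: 2.996×10⁷ s ÷ 3600 = 8322 hours.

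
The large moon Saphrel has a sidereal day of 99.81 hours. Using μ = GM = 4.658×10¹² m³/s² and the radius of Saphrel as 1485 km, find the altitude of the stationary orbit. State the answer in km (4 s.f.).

h_sync ≈ 23300 km

T = 99.81 hours = 3.593×10⁵ s.
A synchronous orbit has period T, so by Kepler's third law a = (μT²/4π²)^(1/3).
μT²/4π² = 4.658×10¹² × (3.593×10⁵)² / 39.48 = 1.523×10²² m³.
a = 2.479×10⁷ m = 24789 km.
Altitude h = a − R = 24789 − 1485 = 23304 km.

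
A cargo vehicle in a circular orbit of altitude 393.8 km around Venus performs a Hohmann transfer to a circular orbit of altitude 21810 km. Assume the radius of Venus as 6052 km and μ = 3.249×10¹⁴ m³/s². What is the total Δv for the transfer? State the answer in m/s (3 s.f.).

r₁ = 6052 + 393.8 = 6445.8 km = 6.4458×10⁶ m.
r₂ = 6052 + 21810 = 27862 km = 2.7862×10⁷ m.
Transfer ellipse a_t = (r₁ + r₂)/2 = 1.715×10⁷ m.
At r₁: circular v_c1 = √(μ/r₁) = 7100 m/s; transfer-periapsis v_p = √[μ(2/r₁ − 1/a_t)] = 9048 m/s.
Δv₁ = v_p − v_c1 = 1949 m/s.
At r₂: circular v_c2 = √(μ/r₂) = 3415 m/s; transfer-apoapsis v_a = √[μ(2/r₂ − 1/a_t)] = 2093 m/s.
Δv₂ = v_c2 − v_a = 1322 m/s.
Total Δv = Δv₁ + Δv₂ = 3270 m/s.

Δv_total ≈ 3270 m/s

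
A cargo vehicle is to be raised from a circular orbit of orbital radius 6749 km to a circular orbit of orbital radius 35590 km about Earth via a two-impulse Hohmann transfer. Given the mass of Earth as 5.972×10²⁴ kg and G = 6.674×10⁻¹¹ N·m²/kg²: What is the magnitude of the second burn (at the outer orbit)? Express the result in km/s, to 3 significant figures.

Δv ≈ 1.46 km/s

μ = GM = 6.674×10⁻¹¹ × 5.972×10²⁴ = 3.986×10¹⁴ m³/s².
r₁ = 6749 km = 6.749×10⁶ m.
r₂ = 35590 km = 3.559×10⁷ m.
Transfer ellipse a_t = (r₁ + r₂)/2 = 2.117×10⁷ m.
At r₁: circular v_c1 = √(μ/r₁) = 7685 m/s; transfer-perigee v_p = √[μ(2/r₁ − 1/a_t)] = 9964 m/s.
At r₂: circular v_c2 = √(μ/r₂) = 3346 m/s; transfer-apogee v_a = √[μ(2/r₂ − 1/a_t)] = 1890 m/s.
Δv₂ = v_c2 − v_a = 1457 m/s.
= 1.457 km/s.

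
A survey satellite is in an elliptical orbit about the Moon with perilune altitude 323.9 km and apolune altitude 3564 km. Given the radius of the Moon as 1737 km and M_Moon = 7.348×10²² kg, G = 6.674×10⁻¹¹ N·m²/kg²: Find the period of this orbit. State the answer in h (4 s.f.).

μ = GM = 6.674×10⁻¹¹ × 7.348×10²² = 4.904×10¹² m³/s².
r_p = 1737 + 323.9 = 2060.9 km = 2.0609×10⁶ m.
r_a = 1737 + 3564 = 5301.0 km = 5.3010×10⁶ m.
Semi-major axis a = (r_p + r_a)/2 = (2060.9 + 5301.0)/2 = 3680.9 km = 3.681×10⁶ m.
By Kepler's third law T = 2π√(a³/μ) = 2π × 3.189×10³ = 2.004×10⁴ s.
= 5.566 h.

T ≈ 5.566 h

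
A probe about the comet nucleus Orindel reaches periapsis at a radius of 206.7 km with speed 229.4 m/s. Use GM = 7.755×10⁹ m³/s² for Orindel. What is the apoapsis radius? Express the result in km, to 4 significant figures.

r_p = 2.067×10⁵ m.
Specific energy ε = v²/2 − μ/r = -1.121×10⁴ J/kg, so a = −μ/(2ε) = 3.460×10⁵ m.
The apsides satisfy r_p + r_a = 2a, so the apoapsis radius is 2a − r_p = 4.853×10⁵ m = 485.34 km.

apoapsis radius ≈ 485.3 km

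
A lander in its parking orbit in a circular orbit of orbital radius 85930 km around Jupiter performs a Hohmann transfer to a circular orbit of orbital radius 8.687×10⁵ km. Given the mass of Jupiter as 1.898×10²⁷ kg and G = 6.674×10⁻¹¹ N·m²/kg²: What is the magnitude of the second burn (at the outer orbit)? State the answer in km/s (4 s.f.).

μ = GM = 6.674×10⁻¹¹ × 1.898×10²⁷ = 1.267×10¹⁷ m³/s².
r₁ = 85930 km = 8.593×10⁷ m.
r₂ = 8.687×10⁵ km = 8.687×10⁸ m.
Transfer ellipse a_t = (r₁ + r₂)/2 = 4.773×10⁸ m.
At r₁: circular v_c1 = √(μ/r₁) = 38390 m/s; transfer-perijove v_p = √[μ(2/r₁ − 1/a_t)] = 51800 m/s.
At r₂: circular v_c2 = √(μ/r₂) = 12080 m/s; transfer-apojove v_a = √[μ(2/r₂ − 1/a_t)] = 5124 m/s.
Δv₂ = v_c2 − v_a = 6952 m/s.
= 6.952 km/s.

Δv ≈ 6.952 km/s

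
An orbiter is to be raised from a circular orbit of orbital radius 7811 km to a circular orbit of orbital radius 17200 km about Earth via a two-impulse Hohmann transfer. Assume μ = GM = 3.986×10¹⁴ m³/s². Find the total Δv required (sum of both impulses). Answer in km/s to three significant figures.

Δv_total ≈ 2.24 km/s

r₁ = 7811 km = 7.811×10⁶ m.
r₂ = 17200 km = 1.720×10⁷ m.
Transfer ellipse a_t = (r₁ + r₂)/2 = 1.251×10⁷ m.
At r₁: circular v_c1 = √(μ/r₁) = 7144 m/s; transfer-perigee v_p = √[μ(2/r₁ − 1/a_t)] = 8378 m/s.
Δv₁ = v_p − v_c1 = 1234 m/s.
At r₂: circular v_c2 = √(μ/r₂) = 4814 m/s; transfer-apogee v_a = √[μ(2/r₂ − 1/a_t)] = 3805 m/s.
Δv₂ = v_c2 − v_a = 1009 m/s.
Total Δv = Δv₁ + Δv₂ = 2244 m/s = 2.244 km/s.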